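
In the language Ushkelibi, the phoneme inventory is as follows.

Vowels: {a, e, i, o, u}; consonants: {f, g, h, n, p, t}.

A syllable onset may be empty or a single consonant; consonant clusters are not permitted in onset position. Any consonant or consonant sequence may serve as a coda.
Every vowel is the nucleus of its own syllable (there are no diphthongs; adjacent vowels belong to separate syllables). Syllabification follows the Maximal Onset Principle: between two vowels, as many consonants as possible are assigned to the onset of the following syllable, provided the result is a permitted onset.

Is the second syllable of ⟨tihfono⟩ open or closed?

The vowels are i, o, o — 3 nuclei, so 3 syllables.
V1 /i/ – V2 /o/: /hf/ — longest licit onset from the right is /f/, leaving /h/ as coda.
V2 /o/ – V3 /o/: /n/ → onset of the next syllable (single consonants are always licit onsets).
Putting it together: tih.fo.no.
Syllable 2 is /fo/; it ends in its nucleus with no coda, so it is open.

open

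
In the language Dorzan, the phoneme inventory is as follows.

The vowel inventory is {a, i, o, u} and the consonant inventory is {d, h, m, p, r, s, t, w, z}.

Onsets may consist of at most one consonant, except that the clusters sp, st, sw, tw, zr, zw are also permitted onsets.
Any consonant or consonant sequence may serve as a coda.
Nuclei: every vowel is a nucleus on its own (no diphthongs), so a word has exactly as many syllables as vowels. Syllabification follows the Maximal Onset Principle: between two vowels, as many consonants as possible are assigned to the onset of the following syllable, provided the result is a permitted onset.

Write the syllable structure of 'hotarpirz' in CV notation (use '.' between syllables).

CV.CVC.CVCC

Nuclei (vowels): o, a, i → 3 syllables.
/o…a/ gap (V1→V2): just /t/ — single C goes to the following onset.
/a…i/ gap (V2→V3): /rp/ — longest licit onset from the right is /p/, leaving /r/ as coda.
So the parse is ho.tar.pirz.
Mapping each syllable to C/V: /ho/ → CV, /tar/ → CVC, /pirz/ → CVCC.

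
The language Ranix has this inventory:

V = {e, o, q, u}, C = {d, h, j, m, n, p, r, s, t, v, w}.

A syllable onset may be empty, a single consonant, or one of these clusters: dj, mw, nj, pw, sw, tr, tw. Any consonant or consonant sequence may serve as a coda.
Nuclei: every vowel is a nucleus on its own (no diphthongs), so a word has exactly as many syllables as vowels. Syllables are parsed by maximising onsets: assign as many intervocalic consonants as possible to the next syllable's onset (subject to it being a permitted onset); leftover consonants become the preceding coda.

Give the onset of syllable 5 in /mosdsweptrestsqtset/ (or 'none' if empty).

s

The vowels are o, e, e, q, e — 5 nuclei, so 5 syllables.
Between /o/ (V1) and /e/ (V2): cluster /sdsw/ — the longest permitted-onset suffix is /sw/; onset = /sw/, preceding coda = /sd/.
Between /e/ (V2) and /e/ (V3): /ptr/ splits as /p/ + /tr/ (/tr/ is the longest suffix that is a licit onset).
Between /e/ (V3) and /q/ (V4): cluster /sts/ — the longest permitted-onset suffix is /s/; onset = /s/, preceding coda = /st/.
Between /q/ (V4) and /e/ (V5): /ts/ — longest licit onset from the right is /s/, leaving /t/ as coda.
Result: mosd.swep.trest.sqt.set.
Syllable 5 is /set/: onset /s/, nucleus /e/, coda /t/.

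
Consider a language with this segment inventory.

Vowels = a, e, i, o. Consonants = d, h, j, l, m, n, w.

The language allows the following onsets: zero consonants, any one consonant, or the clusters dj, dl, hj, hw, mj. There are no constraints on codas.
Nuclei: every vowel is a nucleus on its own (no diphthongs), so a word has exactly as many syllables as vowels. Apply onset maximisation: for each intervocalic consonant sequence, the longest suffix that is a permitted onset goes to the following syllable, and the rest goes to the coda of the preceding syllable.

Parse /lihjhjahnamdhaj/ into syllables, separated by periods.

Vowels present: i, a, a, a; each is a nucleus, giving 4 syllables.
V1 /i/ – V2 /a/: /hjhj/ — longest licit onset from the right is /hj/, leaving /hj/ as coda.
V2 /a/ – V3 /a/: /hn/ — longest licit onset from the right is /n/, leaving /h/ as coda.
V3 /a/ – V4 /a/: /mdh/ splits as /md/ + /h/ (/h/ is the longest suffix that is a licit onset).

lihj.hjah.namd.haj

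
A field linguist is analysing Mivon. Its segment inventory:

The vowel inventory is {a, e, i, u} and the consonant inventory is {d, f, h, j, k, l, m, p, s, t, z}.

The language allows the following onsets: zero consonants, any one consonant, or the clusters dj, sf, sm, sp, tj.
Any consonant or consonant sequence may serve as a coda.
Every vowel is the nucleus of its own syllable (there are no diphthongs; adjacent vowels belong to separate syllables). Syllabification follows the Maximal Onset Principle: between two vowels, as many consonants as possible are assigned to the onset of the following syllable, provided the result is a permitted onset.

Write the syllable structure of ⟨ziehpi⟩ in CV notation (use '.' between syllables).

CV.VC.CV

The vowels are i, e, i — 3 nuclei, so 3 syllables.
V1 /i/ – V2 /e/: nothing intervenes; syllable break is V.V.
V2 /e/ – V3 /i/: /hp/ splits as /h/ + /p/ (/p/ is the longest suffix that is a licit onset).
Syllabification: zi.eh.pi.
Mapping each syllable to C/V: /zi/ → CV, /eh/ → VC, /pi/ → CV.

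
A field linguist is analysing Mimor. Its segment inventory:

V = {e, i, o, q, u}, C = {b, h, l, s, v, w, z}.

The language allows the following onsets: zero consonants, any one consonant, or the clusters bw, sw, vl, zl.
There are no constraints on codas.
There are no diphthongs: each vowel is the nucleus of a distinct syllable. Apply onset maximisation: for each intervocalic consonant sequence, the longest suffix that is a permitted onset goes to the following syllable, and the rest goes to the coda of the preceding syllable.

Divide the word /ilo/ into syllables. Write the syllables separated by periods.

i.lo

Vowels present: i, o; each is a nucleus, giving 2 syllables.
Between /i/ (V1) and /o/ (V2): /l/ is a single consonant, so it becomes the next onset.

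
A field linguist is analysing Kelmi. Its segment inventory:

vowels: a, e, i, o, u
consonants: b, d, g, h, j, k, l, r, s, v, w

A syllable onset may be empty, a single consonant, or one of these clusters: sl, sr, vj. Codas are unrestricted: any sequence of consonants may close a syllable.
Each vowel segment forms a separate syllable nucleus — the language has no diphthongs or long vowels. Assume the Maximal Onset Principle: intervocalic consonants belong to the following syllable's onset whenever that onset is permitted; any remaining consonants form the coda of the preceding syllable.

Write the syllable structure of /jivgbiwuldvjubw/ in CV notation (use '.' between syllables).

The vowels are i, i, u, u — 4 nuclei, so 4 syllables.
σ1/σ2 boundary: cluster /vgb/ — the longest permitted-onset suffix is /b/; onset = /b/, preceding coda = /vg/.
σ2/σ3 boundary: just /w/ — single C goes to the following onset.
σ3/σ4 boundary: /ldvj/ — longest licit onset from the right is /vj/, leaving /ld/ as coda.
Syllabification: jivg.bi.wuld.vjubw.
Mapping each syllable to C/V: /jivg/ → CVCC, /bi/ → CV, /wuld/ → CVCC, /vjubw/ → CCVCC.

CVCC.CV.CVCC.CCVCC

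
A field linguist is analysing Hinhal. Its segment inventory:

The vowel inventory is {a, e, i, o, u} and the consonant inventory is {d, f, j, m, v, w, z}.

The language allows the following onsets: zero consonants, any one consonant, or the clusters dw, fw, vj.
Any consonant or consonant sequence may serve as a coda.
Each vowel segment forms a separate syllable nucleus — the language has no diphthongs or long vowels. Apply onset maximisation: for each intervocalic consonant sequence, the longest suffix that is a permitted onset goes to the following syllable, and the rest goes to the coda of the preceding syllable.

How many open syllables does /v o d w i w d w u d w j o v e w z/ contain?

Nuclei (vowels): o, i, u, o, e → 5 syllables.
Between /o/ (V1) and /i/ (V2): /dw/ is a licit onset in full, so it all attaches to the next syllable.
Between /i/ (V2) and /u/ (V3): /wdw/ splits as /w/ + /dw/ (/dw/ is the longest suffix that is a licit onset).
Between /u/ (V3) and /o/ (V4): /dwj/ — longest licit onset from the right is /j/, leaving /dw/ as coda.
Between /o/ (V4) and /e/ (V5): just /v/ — single C goes to the following onset.
Syllabification: vo.dwiw.dwudw.jo.vewz.
Classifying each syllable: /vo/ (open), /dwiw/ (closed), /dwudw/ (closed), /jo/ (open), /vewz/ (closed).
Open syllables: 2.

2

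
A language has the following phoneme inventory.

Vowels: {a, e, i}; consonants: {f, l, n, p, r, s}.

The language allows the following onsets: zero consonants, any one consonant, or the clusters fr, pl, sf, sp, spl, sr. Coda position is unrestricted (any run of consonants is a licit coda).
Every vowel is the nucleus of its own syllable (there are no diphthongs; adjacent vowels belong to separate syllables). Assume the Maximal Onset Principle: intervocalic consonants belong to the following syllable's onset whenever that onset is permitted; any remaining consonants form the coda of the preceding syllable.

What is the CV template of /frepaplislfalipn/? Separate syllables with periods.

CCV.CV.CCVCC.CV.CVCC

The vowels are e, a, i, a, i — 5 nuclei, so 5 syllables.
/e…a/ gap (V1→V2): /p/ is a single consonant, so it becomes the next onset.
/a…i/ gap (V2→V3): /pl/ — entire cluster is a permitted onset → onset /pl/, coda ∅.
/i…a/ gap (V3→V4): /slf/; trying suffixes from longest down, /f/ is the first permitted one, so coda /sl/ | onset /f/.
/a…i/ gap (V4→V5): /l/ is a single consonant, so it becomes the next onset.
Syllabification: fre.pa.plisl.fa.lipn.
Mapping each syllable to C/V: /fre/ → CCV, /pa/ → CV, /plisl/ → CCVCC, /fa/ → CV, /lipn/ → CVCC.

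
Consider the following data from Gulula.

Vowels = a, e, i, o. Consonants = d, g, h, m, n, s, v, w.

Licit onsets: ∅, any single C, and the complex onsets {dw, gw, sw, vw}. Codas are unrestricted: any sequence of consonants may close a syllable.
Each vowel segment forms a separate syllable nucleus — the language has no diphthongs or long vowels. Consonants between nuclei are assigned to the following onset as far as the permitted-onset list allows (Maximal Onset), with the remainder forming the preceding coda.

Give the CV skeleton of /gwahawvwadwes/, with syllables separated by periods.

The vowels are a, a, a, e — 4 nuclei, so 4 syllables.
V1 /a/ – V2 /a/: just /h/ — single C goes to the following onset.
V2 /a/ – V3 /a/: cluster /wvw/ — the longest permitted-onset suffix is /vw/; onset = /vw/, preceding coda = /w/.
V3 /a/ – V4 /e/: cluster /dw/ — /dw/ is itself a permitted onset, so the whole cluster goes right; preceding coda = ∅.
So the parse is gwa.haw.vwa.dwes.
Mapping each syllable to C/V: /gwa/ → CCV, /haw/ → CVC, /vwa/ → CCV, /dwes/ → CCVC.

CCV.CVC.CCV.CCVC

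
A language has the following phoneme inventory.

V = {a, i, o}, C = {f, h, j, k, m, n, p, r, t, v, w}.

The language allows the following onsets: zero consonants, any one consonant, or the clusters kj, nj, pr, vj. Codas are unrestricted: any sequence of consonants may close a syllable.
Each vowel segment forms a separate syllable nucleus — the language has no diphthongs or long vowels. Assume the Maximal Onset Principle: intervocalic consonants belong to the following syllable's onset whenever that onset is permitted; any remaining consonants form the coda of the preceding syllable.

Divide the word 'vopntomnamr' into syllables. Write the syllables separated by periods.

Nuclei (vowels): o, o, a → 3 syllables.
Between /o/ (V1) and /o/ (V2): /pnt/ splits as /pn/ + /t/ (/t/ is the longest suffix that is a licit onset).
Between /o/ (V2) and /a/ (V3): /mn/; trying suffixes from longest down, /n/ is the first permitted one, so coda /m/ | onset /n/.

vopn.tom.namr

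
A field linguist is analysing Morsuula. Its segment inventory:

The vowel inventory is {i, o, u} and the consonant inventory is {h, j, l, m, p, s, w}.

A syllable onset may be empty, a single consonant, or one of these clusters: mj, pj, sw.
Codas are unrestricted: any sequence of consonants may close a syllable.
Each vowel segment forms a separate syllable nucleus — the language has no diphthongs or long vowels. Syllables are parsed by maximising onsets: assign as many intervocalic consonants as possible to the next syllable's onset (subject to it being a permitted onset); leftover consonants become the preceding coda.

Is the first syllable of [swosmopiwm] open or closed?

Vowels present: o, o, i; each is a nucleus, giving 3 syllables.
V1 /o/ – V2 /o/: /sm/; trying suffixes from longest down, /m/ is the first permitted one, so coda /s/ | onset /m/.
V2 /o/ – V3 /i/: just /p/ — single C goes to the following onset.
So the parse is swos.mo.piwm.
Syllable 1 is /swos/ with coda /s/, so it is closed.

closed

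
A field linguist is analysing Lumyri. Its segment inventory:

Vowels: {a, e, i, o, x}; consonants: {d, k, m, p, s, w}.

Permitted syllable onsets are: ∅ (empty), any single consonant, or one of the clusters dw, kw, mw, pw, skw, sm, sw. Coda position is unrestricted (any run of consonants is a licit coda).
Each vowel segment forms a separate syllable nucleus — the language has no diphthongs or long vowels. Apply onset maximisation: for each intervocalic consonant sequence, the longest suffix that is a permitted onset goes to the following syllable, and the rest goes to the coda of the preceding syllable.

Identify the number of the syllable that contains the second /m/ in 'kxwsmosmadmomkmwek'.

The vowels are x, o, a, o, e — 5 nuclei, so 5 syllables.
V1 /x/ – V2 /o/: cluster /wsm/ — the longest permitted-onset suffix is /sm/; onset = /sm/, preceding coda = /w/.
V2 /o/ – V3 /a/: /sm/ is a licit onset in full, so it all attaches to the next syllable.
V3 /a/ – V4 /o/: /dm/ splits as /d/ + /m/ (/m/ is the longest suffix that is a licit onset).
V4 /o/ – V5 /e/: /mkmw/; trying suffixes from longest down, /mw/ is the first permitted one, so coda /mk/ | onset /mw/.
Putting it together: kxw.smo.smad.momk.mwek.
The second /m/ is in the onset of syllable 3 (/smad/).

3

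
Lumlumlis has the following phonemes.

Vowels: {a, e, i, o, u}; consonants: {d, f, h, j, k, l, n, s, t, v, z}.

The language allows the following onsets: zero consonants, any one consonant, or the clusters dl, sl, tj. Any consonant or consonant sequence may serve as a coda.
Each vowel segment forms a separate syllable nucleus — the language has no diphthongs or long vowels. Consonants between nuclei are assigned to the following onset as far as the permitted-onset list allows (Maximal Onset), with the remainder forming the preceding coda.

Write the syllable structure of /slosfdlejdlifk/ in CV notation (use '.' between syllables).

CCVCC.CCVC.CCVCC

Nuclei (vowels): o, e, i → 3 syllables.
σ1/σ2 boundary: /sfdl/; trying suffixes from longest down, /dl/ is the first permitted one, so coda /sf/ | onset /dl/.
σ2/σ3 boundary: /jdl/; trying suffixes from longest down, /dl/ is the first permitted one, so coda /j/ | onset /dl/.
So the parse is slosf.dlej.dlifk.
Mapping each syllable to C/V: /slosf/ → CCVCC, /dlej/ → CCVC, /dlifk/ → CCVCC.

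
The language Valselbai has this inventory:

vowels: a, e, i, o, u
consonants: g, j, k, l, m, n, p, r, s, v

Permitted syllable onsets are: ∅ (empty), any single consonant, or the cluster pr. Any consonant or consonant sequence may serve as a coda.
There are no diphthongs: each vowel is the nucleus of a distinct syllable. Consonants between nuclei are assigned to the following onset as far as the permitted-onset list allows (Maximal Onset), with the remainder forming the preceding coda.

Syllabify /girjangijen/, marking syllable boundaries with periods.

gir.jan.gi.jen

Nuclei (vowels): i, a, i, e → 4 syllables.
Between /i/ (V1) and /a/ (V2): /rj/; trying suffixes from longest down, /j/ is the first permitted one, so coda /r/ | onset /j/.
Between /a/ (V2) and /i/ (V3): /ng/ splits as /n/ + /g/ (/g/ is the longest suffix that is a licit onset).
Between /i/ (V3) and /e/ (V4): just /j/ — single C goes to the following onset.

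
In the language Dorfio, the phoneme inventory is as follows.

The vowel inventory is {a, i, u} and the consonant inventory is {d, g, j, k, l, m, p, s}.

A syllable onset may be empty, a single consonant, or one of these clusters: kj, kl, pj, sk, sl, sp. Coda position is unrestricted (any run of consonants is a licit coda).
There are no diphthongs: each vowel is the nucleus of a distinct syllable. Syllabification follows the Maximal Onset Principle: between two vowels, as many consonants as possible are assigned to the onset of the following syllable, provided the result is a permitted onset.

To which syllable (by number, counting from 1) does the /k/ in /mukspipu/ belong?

Nuclei (vowels): u, i, u → 3 syllables.
/u…i/ gap (V1→V2): cluster /ksp/ — the longest permitted-onset suffix is /sp/; onset = /sp/, preceding coda = /k/.
/i…u/ gap (V2→V3): /p/ → onset of the next syllable (single consonants are always licit onsets).
Result: muk.spi.pu.
The /k/ is in the coda of syllable 1 (/muk/).

1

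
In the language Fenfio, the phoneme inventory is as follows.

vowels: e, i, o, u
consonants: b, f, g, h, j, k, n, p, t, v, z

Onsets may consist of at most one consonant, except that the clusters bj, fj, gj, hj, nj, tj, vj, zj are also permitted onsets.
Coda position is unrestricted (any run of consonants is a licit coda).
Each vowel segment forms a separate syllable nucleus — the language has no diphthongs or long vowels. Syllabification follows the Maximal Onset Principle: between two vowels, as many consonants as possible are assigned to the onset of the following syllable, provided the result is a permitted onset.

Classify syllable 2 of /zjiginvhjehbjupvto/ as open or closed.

Nuclei (vowels): i, i, e, u, o → 5 syllables.
/i…i/ gap (V1→V2): /g/ → onset of the next syllable (single consonants are always licit onsets).
/i…e/ gap (V2→V3): /nvhj/ — longest licit onset from the right is /hj/, leaving /nv/ as coda.
/e…u/ gap (V3→V4): cluster /hbj/ — the longest permitted-onset suffix is /bj/; onset = /bj/, preceding coda = /h/.
/u…o/ gap (V4→V5): /pvt/ — longest licit onset from the right is /t/, leaving /pv/ as coda.
So the parse is zji.ginv.hjeh.bjupv.to.
Syllable 2 is /ginv/ with coda /nv/, so it is closed.

closed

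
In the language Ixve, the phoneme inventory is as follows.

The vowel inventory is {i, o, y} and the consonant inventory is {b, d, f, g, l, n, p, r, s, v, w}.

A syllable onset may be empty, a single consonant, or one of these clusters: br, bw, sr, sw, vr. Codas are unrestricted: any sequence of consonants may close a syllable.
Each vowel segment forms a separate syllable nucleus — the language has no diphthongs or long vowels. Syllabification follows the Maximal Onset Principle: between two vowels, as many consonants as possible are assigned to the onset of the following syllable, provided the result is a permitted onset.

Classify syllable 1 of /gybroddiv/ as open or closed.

Nuclei (vowels): y, o, i → 3 syllables.
/y…o/ gap (V1→V2): /br/ — entire cluster is a permitted onset → onset /br/, coda ∅.
/o…i/ gap (V2→V3): /dd/; trying suffixes from longest down, /d/ is the first permitted one, so coda /d/ | onset /d/.
So the parse is gy.brod.div.
Syllable 1 is /gy/; it ends in its nucleus with no coda, so it is open.

open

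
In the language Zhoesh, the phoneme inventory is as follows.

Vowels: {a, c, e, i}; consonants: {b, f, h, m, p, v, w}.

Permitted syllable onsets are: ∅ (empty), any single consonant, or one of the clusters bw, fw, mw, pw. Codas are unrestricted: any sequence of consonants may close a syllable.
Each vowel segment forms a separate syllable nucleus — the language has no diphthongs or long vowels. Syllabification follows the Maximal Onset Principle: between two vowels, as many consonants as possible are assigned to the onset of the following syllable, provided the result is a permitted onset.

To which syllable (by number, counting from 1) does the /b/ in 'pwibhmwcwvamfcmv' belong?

1

Nuclei (vowels): i, c, a, c → 4 syllables.
V1 /i/ – V2 /c/: /bhmw/ splits as /bh/ + /mw/ (/mw/ is the longest suffix that is a licit onset).
V2 /c/ – V3 /a/: /wv/ splits as /w/ + /v/ (/v/ is the longest suffix that is a licit onset).
V3 /a/ – V4 /c/: /mf/ — longest licit onset from the right is /f/, leaving /m/ as coda.
Result: pwibh.mwcw.vam.fcmv.
The /b/ is in the coda of syllable 1 (/pwibh/).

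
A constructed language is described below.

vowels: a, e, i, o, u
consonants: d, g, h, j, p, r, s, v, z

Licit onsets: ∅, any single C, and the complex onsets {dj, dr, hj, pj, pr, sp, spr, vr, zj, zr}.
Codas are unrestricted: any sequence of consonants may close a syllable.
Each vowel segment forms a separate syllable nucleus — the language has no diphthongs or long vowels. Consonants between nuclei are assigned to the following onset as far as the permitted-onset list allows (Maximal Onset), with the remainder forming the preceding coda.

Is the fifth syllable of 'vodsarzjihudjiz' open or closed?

closed

The vowels are o, a, i, u, i — 5 nuclei, so 5 syllables.
σ1/σ2 boundary: /ds/; trying suffixes from longest down, /s/ is the first permitted one, so coda /d/ | onset /s/.
σ2/σ3 boundary: /rzj/ splits as /r/ + /zj/ (/zj/ is the longest suffix that is a licit onset).
σ3/σ4 boundary: /h/ → onset of the next syllable (single consonants are always licit onsets).
σ4/σ5 boundary: cluster /dj/ — /dj/ is itself a permitted onset, so the whole cluster goes right; preceding coda = ∅.
So the parse is vod.sar.zji.hu.djiz.
Syllable 5 is /djiz/ with coda /z/, so it is closed.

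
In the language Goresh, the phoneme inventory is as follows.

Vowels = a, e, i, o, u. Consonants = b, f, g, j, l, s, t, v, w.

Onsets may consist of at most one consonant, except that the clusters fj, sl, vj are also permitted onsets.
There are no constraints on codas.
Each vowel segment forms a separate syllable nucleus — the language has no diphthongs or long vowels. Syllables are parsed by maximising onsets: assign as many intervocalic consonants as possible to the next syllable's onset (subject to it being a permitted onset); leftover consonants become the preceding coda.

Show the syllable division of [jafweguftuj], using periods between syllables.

jaf.we.guf.tuj

The vowels are a, e, u, u — 4 nuclei, so 4 syllables.
σ1/σ2 boundary: /fw/ — longest licit onset from the right is /w/, leaving /f/ as coda.
σ2/σ3 boundary: /g/ → onset of the next syllable (single consonants are always licit onsets).
σ3/σ4 boundary: /ft/; trying suffixes from longest down, /t/ is the first permitted one, so coda /f/ | onset /t/.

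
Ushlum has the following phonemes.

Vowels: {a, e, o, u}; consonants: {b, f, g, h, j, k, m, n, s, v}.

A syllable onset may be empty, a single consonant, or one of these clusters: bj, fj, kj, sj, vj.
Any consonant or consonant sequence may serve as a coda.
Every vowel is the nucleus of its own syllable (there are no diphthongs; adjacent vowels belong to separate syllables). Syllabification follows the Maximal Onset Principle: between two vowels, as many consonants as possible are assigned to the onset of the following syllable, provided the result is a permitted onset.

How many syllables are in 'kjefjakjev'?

3

Nuclei (vowels): e, a, e → 3 syllables.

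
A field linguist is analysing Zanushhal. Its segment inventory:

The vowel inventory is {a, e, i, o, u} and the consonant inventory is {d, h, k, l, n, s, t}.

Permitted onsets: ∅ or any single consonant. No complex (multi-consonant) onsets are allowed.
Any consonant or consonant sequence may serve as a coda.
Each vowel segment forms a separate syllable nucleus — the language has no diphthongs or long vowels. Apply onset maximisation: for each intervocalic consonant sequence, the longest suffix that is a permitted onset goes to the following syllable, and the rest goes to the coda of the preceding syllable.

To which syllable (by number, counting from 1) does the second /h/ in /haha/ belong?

2

Vowels present: a, a; each is a nucleus, giving 2 syllables.
σ1/σ2 boundary: just /h/ — single C goes to the following onset.
Result: ha.ha.
The second /h/ is in the onset of syllable 2 (/ha/).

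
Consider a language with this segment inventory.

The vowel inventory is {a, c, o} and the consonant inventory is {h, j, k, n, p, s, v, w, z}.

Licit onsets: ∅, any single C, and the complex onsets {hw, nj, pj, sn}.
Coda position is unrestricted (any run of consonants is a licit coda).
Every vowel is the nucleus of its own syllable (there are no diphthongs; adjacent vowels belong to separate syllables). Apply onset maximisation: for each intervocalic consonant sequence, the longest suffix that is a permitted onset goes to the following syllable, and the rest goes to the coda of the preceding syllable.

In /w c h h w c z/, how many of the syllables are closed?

2

The vowels are c, c — 2 nuclei, so 2 syllables.
σ1/σ2 boundary: /hhw/; trying suffixes from longest down, /hw/ is the first permitted one, so coda /h/ | onset /hw/.
Result: wch.hwcz.
Classifying each syllable: /wch/ (closed), /hwcz/ (closed).
Closed syllables: 2.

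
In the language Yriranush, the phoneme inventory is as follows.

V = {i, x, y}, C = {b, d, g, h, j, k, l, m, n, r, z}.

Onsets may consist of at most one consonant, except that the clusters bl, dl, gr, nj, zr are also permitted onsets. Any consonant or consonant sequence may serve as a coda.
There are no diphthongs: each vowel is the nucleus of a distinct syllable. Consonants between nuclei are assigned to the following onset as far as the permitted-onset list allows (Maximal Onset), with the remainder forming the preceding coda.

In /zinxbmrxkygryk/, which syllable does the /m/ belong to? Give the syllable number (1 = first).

2

Nuclei (vowels): i, x, x, y, y → 5 syllables.
σ1/σ2 boundary: just /n/ — single C goes to the following onset.
σ2/σ3 boundary: cluster /bmr/ — the longest permitted-onset suffix is /r/; onset = /r/, preceding coda = /bm/.
σ3/σ4 boundary: /k/ is a single consonant, so it becomes the next onset.
σ4/σ5 boundary: cluster /gr/ — /gr/ is itself a permitted onset, so the whole cluster goes right; preceding coda = ∅.
Syllabification: zi.nxbm.rx.ky.gryk.
The /m/ is in the coda of syllable 2 (/nxbm/).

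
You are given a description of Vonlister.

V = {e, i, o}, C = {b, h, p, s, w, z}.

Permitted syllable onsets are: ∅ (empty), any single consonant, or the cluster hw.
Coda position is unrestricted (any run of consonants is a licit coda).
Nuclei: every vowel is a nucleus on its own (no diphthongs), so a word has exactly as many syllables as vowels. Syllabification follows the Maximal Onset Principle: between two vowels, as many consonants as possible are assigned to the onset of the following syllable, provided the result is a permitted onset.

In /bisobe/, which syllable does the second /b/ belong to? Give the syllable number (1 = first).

3

Nuclei (vowels): i, o, e → 3 syllables.
σ1/σ2 boundary: just /s/ — single C goes to the following onset.
σ2/σ3 boundary: just /b/ — single C goes to the following onset.
Result: bi.so.be.
The second /b/ is in the onset of syllable 3 (/be/).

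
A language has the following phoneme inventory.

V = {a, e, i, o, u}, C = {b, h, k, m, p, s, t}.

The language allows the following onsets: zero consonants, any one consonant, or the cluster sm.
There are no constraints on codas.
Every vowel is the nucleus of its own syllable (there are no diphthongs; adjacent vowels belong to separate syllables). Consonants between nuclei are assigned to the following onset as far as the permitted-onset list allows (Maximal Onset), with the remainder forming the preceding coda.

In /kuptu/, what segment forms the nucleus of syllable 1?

u

Vowels present: u, u; each is a nucleus, giving 2 syllables.
The first nucleus (vowel 1 from the left) is /u/.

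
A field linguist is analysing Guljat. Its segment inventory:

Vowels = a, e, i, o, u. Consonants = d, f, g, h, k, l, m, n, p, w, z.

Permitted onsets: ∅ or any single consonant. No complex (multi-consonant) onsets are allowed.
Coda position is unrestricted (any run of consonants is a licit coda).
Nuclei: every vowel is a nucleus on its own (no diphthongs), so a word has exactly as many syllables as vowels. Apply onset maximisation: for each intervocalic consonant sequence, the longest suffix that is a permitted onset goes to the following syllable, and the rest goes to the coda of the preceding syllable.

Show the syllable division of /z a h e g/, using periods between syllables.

za.heg

Nuclei (vowels): a, e → 2 syllables.
V1 /a/ – V2 /e/: just /h/ — single C goes to the following onset.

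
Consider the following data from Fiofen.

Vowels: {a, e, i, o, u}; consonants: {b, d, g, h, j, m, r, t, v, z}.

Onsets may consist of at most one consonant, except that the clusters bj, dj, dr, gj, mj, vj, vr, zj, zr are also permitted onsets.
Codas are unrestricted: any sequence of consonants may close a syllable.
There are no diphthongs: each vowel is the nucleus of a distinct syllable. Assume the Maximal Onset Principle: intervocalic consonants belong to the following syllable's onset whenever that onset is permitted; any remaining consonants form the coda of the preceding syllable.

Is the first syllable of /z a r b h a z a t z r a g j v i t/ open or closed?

closed

Nuclei (vowels): a, a, a, a, i → 5 syllables.
V1 /a/ – V2 /a/: cluster /rbh/ — the longest permitted-onset suffix is /h/; onset = /h/, preceding coda = /rb/.
V2 /a/ – V3 /a/: just /z/ — single C goes to the following onset.
V3 /a/ – V4 /a/: /tzr/ — longest licit onset from the right is /zr/, leaving /t/ as coda.
V4 /a/ – V5 /i/: /gjv/ — longest licit onset from the right is /v/, leaving /gj/ as coda.
Syllabification: zarb.ha.zat.zragj.vit.
Syllable 1 is /zarb/ with coda /rb/, so it is closed.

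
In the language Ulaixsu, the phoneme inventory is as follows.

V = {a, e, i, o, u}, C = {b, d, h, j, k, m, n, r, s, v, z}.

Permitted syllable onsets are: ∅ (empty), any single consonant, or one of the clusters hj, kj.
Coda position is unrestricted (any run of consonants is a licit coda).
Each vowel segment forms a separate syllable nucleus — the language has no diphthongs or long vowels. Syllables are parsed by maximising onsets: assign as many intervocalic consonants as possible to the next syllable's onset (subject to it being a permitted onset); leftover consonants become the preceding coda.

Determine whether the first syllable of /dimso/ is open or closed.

Vowels present: i, o; each is a nucleus, giving 2 syllables.
Between /i/ (V1) and /o/ (V2): /ms/ splits as /m/ + /s/ (/s/ is the longest suffix that is a licit onset).
So the parse is dim.so.
Syllable 1 is /dim/ with coda /m/, so it is closed.

closed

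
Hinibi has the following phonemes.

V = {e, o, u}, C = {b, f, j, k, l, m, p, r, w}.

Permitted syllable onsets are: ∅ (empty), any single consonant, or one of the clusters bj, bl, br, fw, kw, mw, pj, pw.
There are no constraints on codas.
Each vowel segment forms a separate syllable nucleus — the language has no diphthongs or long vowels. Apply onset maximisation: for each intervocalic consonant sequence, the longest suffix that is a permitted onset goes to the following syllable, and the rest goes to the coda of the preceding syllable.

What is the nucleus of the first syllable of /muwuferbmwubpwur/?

u

Vowels present: u, u, e, u, u; each is a nucleus, giving 5 syllables.
The first nucleus (vowel 1 from the left) is /u/.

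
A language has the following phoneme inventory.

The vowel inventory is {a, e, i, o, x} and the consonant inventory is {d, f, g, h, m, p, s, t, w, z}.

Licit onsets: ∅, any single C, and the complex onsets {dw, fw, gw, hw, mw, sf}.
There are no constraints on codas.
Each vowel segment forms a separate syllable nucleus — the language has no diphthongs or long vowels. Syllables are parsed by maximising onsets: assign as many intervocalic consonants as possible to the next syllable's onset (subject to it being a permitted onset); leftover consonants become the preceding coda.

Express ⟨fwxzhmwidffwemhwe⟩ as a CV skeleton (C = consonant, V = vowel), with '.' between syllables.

Nuclei (vowels): x, i, e, e → 4 syllables.
V1 /x/ – V2 /i/: /zhmw/ splits as /zh/ + /mw/ (/mw/ is the longest suffix that is a licit onset).
V2 /i/ – V3 /e/: cluster /dffw/ — the longest permitted-onset suffix is /fw/; onset = /fw/, preceding coda = /df/.
V3 /e/ – V4 /e/: /mhw/ — longest licit onset from the right is /hw/, leaving /m/ as coda.
So the parse is fwxzh.mwidf.fwem.hwe.
Mapping each syllable to C/V: /fwxzh/ → CCVCC, /mwidf/ → CCVCC, /fwem/ → CCVC, /hwe/ → CCV.

CCVCC.CCVCC.CCVC.CCV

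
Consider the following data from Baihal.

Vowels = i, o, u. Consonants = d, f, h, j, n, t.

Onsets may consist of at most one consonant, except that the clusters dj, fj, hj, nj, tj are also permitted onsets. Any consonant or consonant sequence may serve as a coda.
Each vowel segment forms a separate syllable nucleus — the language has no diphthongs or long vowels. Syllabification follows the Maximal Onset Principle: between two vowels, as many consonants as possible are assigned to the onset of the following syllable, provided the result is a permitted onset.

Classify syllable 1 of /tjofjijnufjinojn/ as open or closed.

Vowels present: o, i, u, i, o; each is a nucleus, giving 5 syllables.
V1 /o/ – V2 /i/: cluster /fj/ — /fj/ is itself a permitted onset, so the whole cluster goes right; preceding coda = ∅.
V2 /i/ – V3 /u/: /jn/ splits as /j/ + /n/ (/n/ is the longest suffix that is a licit onset).
V3 /u/ – V4 /i/: /fj/ is a licit onset in full, so it all attaches to the next syllable.
V4 /i/ – V5 /o/: /n/ is a single consonant, so it becomes the next onset.
Result: tjo.fjij.nu.fji.nojn.
Syllable 1 is /tjo/; it ends in its nucleus with no coda, so it is open.

open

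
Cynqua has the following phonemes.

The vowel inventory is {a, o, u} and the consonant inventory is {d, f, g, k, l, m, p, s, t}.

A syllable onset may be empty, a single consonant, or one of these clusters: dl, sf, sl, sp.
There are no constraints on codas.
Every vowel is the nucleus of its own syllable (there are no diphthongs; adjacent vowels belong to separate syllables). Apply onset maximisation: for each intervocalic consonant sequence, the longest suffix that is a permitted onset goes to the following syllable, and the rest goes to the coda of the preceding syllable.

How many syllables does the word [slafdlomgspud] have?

Nuclei (vowels): a, o, u → 3 syllables.

3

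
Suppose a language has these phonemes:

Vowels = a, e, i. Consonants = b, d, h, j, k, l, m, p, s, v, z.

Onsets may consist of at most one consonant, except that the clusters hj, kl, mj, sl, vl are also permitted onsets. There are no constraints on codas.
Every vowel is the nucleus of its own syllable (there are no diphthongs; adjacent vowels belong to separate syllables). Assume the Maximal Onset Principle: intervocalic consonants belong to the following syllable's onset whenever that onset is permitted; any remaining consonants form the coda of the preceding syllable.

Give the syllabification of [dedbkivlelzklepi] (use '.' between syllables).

dedb.ki.vlelz.kle.pi

The vowels are e, i, e, e, i — 5 nuclei, so 5 syllables.
σ1/σ2 boundary: /dbk/; trying suffixes from longest down, /k/ is the first permitted one, so coda /db/ | onset /k/.
σ2/σ3 boundary: cluster /vl/ — /vl/ is itself a permitted onset, so the whole cluster goes right; preceding coda = ∅.
σ3/σ4 boundary: cluster /lzkl/ — the longest permitted-onset suffix is /kl/; onset = /kl/, preceding coda = /lz/.
σ4/σ5 boundary: just /p/ — single C goes to the following onset.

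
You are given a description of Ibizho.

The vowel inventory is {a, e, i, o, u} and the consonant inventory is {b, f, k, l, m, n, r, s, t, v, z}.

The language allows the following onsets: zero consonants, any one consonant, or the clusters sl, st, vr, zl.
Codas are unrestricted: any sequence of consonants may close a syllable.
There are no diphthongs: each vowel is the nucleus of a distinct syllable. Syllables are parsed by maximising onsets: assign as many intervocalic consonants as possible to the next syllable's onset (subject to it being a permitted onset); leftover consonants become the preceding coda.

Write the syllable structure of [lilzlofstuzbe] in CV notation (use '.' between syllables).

Nuclei (vowels): i, o, u, e → 4 syllables.
σ1/σ2 boundary: /lzl/ splits as /l/ + /zl/ (/zl/ is the longest suffix that is a licit onset).
σ2/σ3 boundary: /fst/ splits as /f/ + /st/ (/st/ is the longest suffix that is a licit onset).
σ3/σ4 boundary: /zb/; trying suffixes from longest down, /b/ is the first permitted one, so coda /z/ | onset /b/.
Syllabification: lil.zlof.stuz.be.
Mapping each syllable to C/V: /lil/ → CVC, /zlof/ → CCVC, /stuz/ → CCVC, /be/ → CV.

CVC.CCVC.CCVC.CV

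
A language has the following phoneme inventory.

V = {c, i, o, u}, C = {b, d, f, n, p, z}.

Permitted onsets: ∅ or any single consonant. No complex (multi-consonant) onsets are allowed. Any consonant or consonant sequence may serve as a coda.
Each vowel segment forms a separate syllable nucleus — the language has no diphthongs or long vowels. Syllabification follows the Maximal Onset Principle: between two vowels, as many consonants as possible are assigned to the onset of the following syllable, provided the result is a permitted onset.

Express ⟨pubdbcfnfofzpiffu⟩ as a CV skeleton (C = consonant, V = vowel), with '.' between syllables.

CVCC.CVCC.CVCC.CVC.CV

Nuclei (vowels): u, c, o, i, u → 5 syllables.
Between /u/ (V1) and /c/ (V2): /bdb/ — longest licit onset from the right is /b/, leaving /bd/ as coda.
Between /c/ (V2) and /o/ (V3): cluster /fnf/ — the longest permitted-onset suffix is /f/; onset = /f/, preceding coda = /fn/.
Between /o/ (V3) and /i/ (V4): /fzp/; trying suffixes from longest down, /p/ is the first permitted one, so coda /fz/ | onset /p/.
Between /i/ (V4) and /u/ (V5): /ff/ — longest licit onset from the right is /f/, leaving /f/ as coda.
Syllabification: pubd.bcfn.fofz.pif.fu.
Mapping each syllable to C/V: /pubd/ → CVCC, /bcfn/ → CVCC, /fofz/ → CVCC, /pif/ → CVC, /fu/ → CV.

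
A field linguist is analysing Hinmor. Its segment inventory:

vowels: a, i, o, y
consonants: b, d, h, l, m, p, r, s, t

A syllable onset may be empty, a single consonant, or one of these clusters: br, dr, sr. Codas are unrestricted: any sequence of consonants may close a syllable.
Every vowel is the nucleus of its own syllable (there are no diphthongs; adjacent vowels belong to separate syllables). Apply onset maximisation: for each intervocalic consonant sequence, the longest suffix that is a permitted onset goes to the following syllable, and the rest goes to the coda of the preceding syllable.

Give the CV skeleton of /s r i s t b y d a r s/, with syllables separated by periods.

CCVCC.CV.CVCC

Nuclei (vowels): i, y, a → 3 syllables.
V1 /i/ – V2 /y/: /stb/ splits as /st/ + /b/ (/b/ is the longest suffix that is a licit onset).
V2 /y/ – V3 /a/: /d/ → onset of the next syllable (single consonants are always licit onsets).
Result: srist.by.dars.
Mapping each syllable to C/V: /srist/ → CCVCC, /by/ → CV, /dars/ → CVCC.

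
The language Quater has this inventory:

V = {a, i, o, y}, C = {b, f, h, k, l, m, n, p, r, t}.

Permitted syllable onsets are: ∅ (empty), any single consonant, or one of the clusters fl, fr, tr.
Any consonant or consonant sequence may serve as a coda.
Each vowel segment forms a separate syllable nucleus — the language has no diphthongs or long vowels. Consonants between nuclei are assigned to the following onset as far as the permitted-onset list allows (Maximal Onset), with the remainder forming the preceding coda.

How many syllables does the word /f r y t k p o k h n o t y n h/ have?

4

The vowels are y, o, o, y — 4 nuclei, so 4 syllables.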